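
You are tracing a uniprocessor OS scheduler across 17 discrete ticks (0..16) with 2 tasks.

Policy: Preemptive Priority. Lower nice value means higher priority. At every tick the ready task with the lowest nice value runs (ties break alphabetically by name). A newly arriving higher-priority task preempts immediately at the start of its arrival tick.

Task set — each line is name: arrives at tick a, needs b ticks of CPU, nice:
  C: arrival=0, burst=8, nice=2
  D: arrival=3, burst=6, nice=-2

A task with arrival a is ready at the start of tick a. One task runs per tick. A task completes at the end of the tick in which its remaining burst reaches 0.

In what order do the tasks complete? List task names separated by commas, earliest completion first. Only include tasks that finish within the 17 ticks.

t=0: ready={C} → run C
t=1: ready={C} → run C
t=2: ready={C} → run C
t=3: ready={C,D} → run D
t=4: ready={C,D} → run D
t=5: ready={C,D} → run D
t=6: ready={C,D} → run D
t=7: ready={C,D} → run D
t=8: ready={C,D} → run D
t=9: ready={C} → run C
t=10: ready={C} → run C
t=11: ready={C} → run C
t=12: ready={C} → run C
t=13: ready={C} → run C
t=14: (idle)
t=15: (idle)
t=16: (idle)

completion order = D, C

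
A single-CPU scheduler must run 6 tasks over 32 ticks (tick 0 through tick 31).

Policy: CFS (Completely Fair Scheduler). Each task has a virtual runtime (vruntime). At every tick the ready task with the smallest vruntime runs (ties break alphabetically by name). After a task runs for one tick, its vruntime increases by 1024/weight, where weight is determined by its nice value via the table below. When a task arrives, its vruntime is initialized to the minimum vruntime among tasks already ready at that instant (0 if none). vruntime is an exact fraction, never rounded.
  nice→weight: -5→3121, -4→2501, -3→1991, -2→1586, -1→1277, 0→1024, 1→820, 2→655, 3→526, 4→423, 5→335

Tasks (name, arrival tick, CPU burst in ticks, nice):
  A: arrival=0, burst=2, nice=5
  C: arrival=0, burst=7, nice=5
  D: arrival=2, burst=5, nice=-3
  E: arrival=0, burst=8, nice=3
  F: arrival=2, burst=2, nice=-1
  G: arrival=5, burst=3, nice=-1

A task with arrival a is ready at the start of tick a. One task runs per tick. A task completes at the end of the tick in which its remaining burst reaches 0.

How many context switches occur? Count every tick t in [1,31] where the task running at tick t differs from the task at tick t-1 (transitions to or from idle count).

context switches = 24

t=0: vr[A=0 C=0 E=0] → run A
t=1: vr[A=1024/335 C=0 E=0] → run C
t=2: vr[A=1024/335 C=1024/335 D=0 E=0 F=0] → run D
t=3: vr[A=1024/335 C=1024/335 D=1024/1991 E=0 F=0] → run E
t=4: vr[A=1024/335 C=1024/335 D=1024/1991 E=512/263 F=0] → run F
t=5: vr[A=1024/335 C=1024/335 D=1024/1991 E=512/263 F=1024/1277 G=1024/1991] → run D
t=6: vr[A=1024/335 C=1024/335 D=2048/1991 E=512/263 F=1024/1277 G=1024/1991] → run G
t=7: vr[A=1024/335 C=1024/335 D=2048/1991 E=512/263 F=1024/1277 G=3346432/2542507] → run F
t=8: vr[A=1024/335 C=1024/335 D=2048/1991 E=512/263 G=3346432/2542507] → run D
t=9: vr[A=1024/335 C=1024/335 D=3072/1991 E=512/263 G=3346432/2542507] → run G
t=10: vr[A=1024/335 C=1024/335 D=3072/1991 E=512/263 G=5385216/2542507] → run D
t=11: vr[A=1024/335 C=1024/335 D=4096/1991 E=512/263 G=5385216/2542507] → run E
t=12: vr[A=1024/335 C=1024/335 D=4096/1991 E=1024/263 G=5385216/2542507] → run D
t=13: vr[A=1024/335 C=1024/335 E=1024/263 G=5385216/2542507] → run G
t=14: vr[A=1024/335 C=1024/335 E=1024/263] → run A
t=15: vr[C=1024/335 E=1024/263] → run C
t=16: vr[C=2048/335 E=1024/263] → run E
t=17: vr[C=2048/335 E=1536/263] → run E
t=18: vr[C=2048/335 E=2048/263] → run C
t=19: vr[C=3072/335 E=2048/263] → run E
t=20: vr[C=3072/335 E=2560/263] → run C
t=21: vr[C=4096/335 E=2560/263] → run E
t=22: vr[C=4096/335 E=3072/263] → run E
t=23: vr[C=4096/335 E=3584/263] → run C
t=24: vr[C=1024/67 E=3584/263] → run E
t=25: vr[C=1024/67] → run C
t=26: vr[C=6144/335] → run C
t=27: (idle)
t=28: (idle)
t=29: (idle)
t=30: (idle)
t=31: (idle)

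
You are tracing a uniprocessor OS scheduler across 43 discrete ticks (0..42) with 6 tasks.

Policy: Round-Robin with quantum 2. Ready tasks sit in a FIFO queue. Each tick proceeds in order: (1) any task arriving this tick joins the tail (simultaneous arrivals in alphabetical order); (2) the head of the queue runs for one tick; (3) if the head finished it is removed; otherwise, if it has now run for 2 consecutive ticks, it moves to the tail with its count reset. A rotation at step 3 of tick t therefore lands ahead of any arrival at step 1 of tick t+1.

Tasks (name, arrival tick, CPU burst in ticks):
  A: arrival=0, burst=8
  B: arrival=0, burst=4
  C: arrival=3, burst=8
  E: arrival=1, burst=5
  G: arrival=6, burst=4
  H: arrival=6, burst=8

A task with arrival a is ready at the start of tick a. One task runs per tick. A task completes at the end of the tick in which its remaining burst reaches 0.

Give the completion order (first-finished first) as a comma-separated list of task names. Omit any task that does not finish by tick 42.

t=0: queue=[A,B] q_used=0 → run A
t=1: queue=[A,B,E] q_used=1 → run A
t=2: queue=[B,E,A] q_used=0 → run B
t=3: queue=[B,E,A,C] q_used=1 → run B
t=4: queue=[E,A,C,B] q_used=0 → run E
t=5: queue=[E,A,C,B] q_used=1 → run E
t=6: queue=[A,C,B,E,G,H] q_used=0 → run A
t=7: queue=[A,C,B,E,G,H] q_used=1 → run A
t=8: queue=[C,B,E,G,H,A] q_used=0 → run C
t=9: queue=[C,B,E,G,H,A] q_used=1 → run C
t=10: queue=[B,E,G,H,A,C] q_used=0 → run B
t=11: queue=[B,E,G,H,A,C] q_used=1 → run B
t=12: queue=[E,G,H,A,C] q_used=0 → run E
t=13: queue=[E,G,H,A,C] q_used=1 → run E
t=14: queue=[G,H,A,C,E] q_used=0 → run G
t=15: queue=[G,H,A,C,E] q_used=1 → run G
t=16: queue=[H,A,C,E,G] q_used=0 → run H
t=17: queue=[H,A,C,E,G] q_used=1 → run H
t=18: queue=[A,C,E,G,H] q_used=0 → run A
t=19: queue=[A,C,E,G,H] q_used=1 → run A
t=20: queue=[C,E,G,H,A] q_used=0 → run C
t=21: queue=[C,E,G,H,A] q_used=1 → run C
t=22: queue=[E,G,H,A,C] q_used=0 → run E
t=23: queue=[G,H,A,C] q_used=0 → run G
t=24: queue=[G,H,A,C] q_used=1 → run G
t=25: queue=[H,A,C] q_used=0 → run H
t=26: queue=[H,A,C] q_used=1 → run H
t=27: queue=[A,C,H] q_used=0 → run A
t=28: queue=[A,C,H] q_used=1 → run A
t=29: queue=[C,H] q_used=0 → run C
t=30: queue=[C,H] q_used=1 → run C
t=31: queue=[H,C] q_used=0 → run H
t=32: queue=[H,C] q_used=1 → run H
t=33: queue=[C,H] q_used=0 → run C
t=34: queue=[C,H] q_used=1 → run C
t=35: queue=[H] q_used=0 → run H
t=36: queue=[H] q_used=1 → run H
t=37: (idle)
t=38: (idle)
t=39: (idle)
t=40: (idle)
t=41: (idle)
t=42: (idle)

completion order = B, E, G, A, C, H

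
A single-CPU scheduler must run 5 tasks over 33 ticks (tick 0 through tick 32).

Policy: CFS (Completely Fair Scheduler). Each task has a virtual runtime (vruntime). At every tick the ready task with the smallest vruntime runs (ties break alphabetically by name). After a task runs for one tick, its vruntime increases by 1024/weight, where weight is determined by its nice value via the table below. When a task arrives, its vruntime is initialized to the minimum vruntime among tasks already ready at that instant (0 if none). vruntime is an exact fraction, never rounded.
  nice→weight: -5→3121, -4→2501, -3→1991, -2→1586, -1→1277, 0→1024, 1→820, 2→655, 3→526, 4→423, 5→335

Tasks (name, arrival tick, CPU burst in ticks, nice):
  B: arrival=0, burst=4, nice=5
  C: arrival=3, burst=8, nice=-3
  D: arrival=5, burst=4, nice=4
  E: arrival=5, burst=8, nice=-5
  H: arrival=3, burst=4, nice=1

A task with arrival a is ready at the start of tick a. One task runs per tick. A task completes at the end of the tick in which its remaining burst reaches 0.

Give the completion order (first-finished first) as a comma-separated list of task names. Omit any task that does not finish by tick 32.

completion order = B, E, C, H, D

t=0: vr[B=0] → run B
t=1: vr[B=1024/335] → run B
t=2: vr[B=2048/335] → run B
t=3: vr[B=3072/335 C=3072/335 H=3072/335] → run B
t=4: vr[C=3072/335 H=3072/335] → run C
t=5: vr[C=6459392/666985 D=3072/335 E=3072/335 H=3072/335] → run D
t=6: vr[C=6459392/666985 D=1642496/141705 E=3072/335 H=3072/335] → run E
t=7: vr[C=6459392/666985 D=1642496/141705 E=9930752/1045535 H=3072/335] → run H
t=8: vr[C=6459392/666985 D=1642496/141705 E=9930752/1045535 H=143104/13735] → run E
t=9: vr[C=6459392/666985 D=1642496/141705 E=10273792/1045535 H=143104/13735] → run C
t=10: vr[C=6802432/666985 D=1642496/141705 E=10273792/1045535 H=143104/13735] → run E
t=11: vr[C=6802432/666985 D=1642496/141705 E=10616832/1045535 H=143104/13735] → run E
t=12: vr[C=6802432/666985 D=1642496/141705 E=10959872/1045535 H=143104/13735] → run C
t=13: vr[C=7145472/666985 D=1642496/141705 E=10959872/1045535 H=143104/13735] → run H
t=14: vr[C=7145472/666985 D=1642496/141705 E=10959872/1045535 H=160256/13735] → run E
t=15: vr[C=7145472/666985 D=1642496/141705 E=11302912/1045535 H=160256/13735] → run C
t=16: vr[C=7488512/666985 D=1642496/141705 E=11302912/1045535 H=160256/13735] → run E
t=17: vr[C=7488512/666985 D=1642496/141705 E=11645952/1045535 H=160256/13735] → run E
t=18: vr[C=7488512/666985 D=1642496/141705 E=11988992/1045535 H=160256/13735] → run C
t=19: vr[C=7831552/666985 D=1642496/141705 E=11988992/1045535 H=160256/13735] → run E
t=20: vr[C=7831552/666985 D=1642496/141705 H=160256/13735] → run D
t=21: vr[C=7831552/666985 D=1985536/141705 H=160256/13735] → run H
t=22: vr[C=7831552/666985 D=1985536/141705 H=177408/13735] → run C
t=23: vr[C=8174592/666985 D=1985536/141705 H=177408/13735] → run C
t=24: vr[C=8517632/666985 D=1985536/141705 H=177408/13735] → run C
t=25: vr[D=1985536/141705 H=177408/13735] → run H
t=26: vr[D=1985536/141705] → run D
t=27: vr[D=776192/47235] → run D
t=28: (idle)
t=29: (idle)
t=30: (idle)
t=31: (idle)
t=32: (idle)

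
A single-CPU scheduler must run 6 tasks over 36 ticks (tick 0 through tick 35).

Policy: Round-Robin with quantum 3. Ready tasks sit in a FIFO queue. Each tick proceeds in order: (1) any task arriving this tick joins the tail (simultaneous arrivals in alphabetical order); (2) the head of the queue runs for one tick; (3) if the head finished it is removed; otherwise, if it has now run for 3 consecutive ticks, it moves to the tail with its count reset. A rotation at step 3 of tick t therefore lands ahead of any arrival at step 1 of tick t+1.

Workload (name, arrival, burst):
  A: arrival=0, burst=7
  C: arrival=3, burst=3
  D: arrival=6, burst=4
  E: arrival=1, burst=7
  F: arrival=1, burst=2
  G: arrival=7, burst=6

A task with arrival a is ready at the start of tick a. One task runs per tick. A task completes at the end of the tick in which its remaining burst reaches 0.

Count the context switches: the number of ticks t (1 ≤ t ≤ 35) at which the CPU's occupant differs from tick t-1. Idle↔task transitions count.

t=0: queue=[A] q_used=0 → run A
t=1: queue=[A,E,F] q_used=1 → run A
t=2: queue=[A,E,F] q_used=2 → run A
t=3: queue=[E,F,A,C] q_used=0 → run E
t=4: queue=[E,F,A,C] q_used=1 → run E
t=5: queue=[E,F,A,C] q_used=2 → run E
t=6: queue=[F,A,C,E,D] q_used=0 → run F
t=7: queue=[F,A,C,E,D,G] q_used=1 → run F
t=8: queue=[A,C,E,D,G] q_used=0 → run A
t=9: queue=[A,C,E,D,G] q_used=1 → run A
t=10: queue=[A,C,E,D,G] q_used=2 → run A
t=11: queue=[C,E,D,G,A] q_used=0 → run C
t=12: queue=[C,E,D,G,A] q_used=1 → run C
t=13: queue=[C,E,D,G,A] q_used=2 → run C
t=14: queue=[E,D,G,A] q_used=0 → run E
t=15: queue=[E,D,G,A] q_used=1 → run E
t=16: queue=[E,D,G,A] q_used=2 → run E
t=17: queue=[D,G,A,E] q_used=0 → run D
t=18: queue=[D,G,A,E] q_used=1 → run D
t=19: queue=[D,G,A,E] q_used=2 → run D
t=20: queue=[G,A,E,D] q_used=0 → run G
t=21: queue=[G,A,E,D] q_used=1 → run G
t=22: queue=[G,A,E,D] q_used=2 → run G
t=23: queue=[A,E,D,G] q_used=0 → run A
t=24: queue=[E,D,G] q_used=0 → run E
t=25: queue=[D,G] q_used=0 → run D
t=26: queue=[G] q_used=0 → run G
t=27: queue=[G] q_used=1 → run G
t=28: queue=[G] q_used=2 → run G
t=29: (idle)
t=30: (idle)
t=31: (idle)
t=32: (idle)
t=33: (idle)
t=34: (idle)
t=35: (idle)

context switches = 12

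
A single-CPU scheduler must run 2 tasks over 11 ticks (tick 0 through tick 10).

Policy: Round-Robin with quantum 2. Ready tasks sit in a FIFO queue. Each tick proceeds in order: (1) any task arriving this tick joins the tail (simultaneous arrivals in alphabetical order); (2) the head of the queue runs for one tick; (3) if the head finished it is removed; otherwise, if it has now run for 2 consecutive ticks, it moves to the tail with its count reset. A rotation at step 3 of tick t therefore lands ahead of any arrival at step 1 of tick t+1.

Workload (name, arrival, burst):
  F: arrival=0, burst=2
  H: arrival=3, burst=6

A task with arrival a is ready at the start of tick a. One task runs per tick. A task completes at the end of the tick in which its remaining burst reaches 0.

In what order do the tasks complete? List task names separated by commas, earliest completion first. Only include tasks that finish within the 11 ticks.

t=0: queue=[F] q_used=0 → run F
t=1: queue=[F] q_used=1 → run F
t=2: (idle)
t=3: queue=[H] q_used=0 → run H
t=4: queue=[H] q_used=1 → run H
t=5: queue=[H] q_used=0 → run H
t=6: queue=[H] q_used=1 → run H
t=7: queue=[H] q_used=0 → run H
t=8: queue=[H] q_used=1 → run H
t=9: (idle)
t=10: (idle)

completion order = F, H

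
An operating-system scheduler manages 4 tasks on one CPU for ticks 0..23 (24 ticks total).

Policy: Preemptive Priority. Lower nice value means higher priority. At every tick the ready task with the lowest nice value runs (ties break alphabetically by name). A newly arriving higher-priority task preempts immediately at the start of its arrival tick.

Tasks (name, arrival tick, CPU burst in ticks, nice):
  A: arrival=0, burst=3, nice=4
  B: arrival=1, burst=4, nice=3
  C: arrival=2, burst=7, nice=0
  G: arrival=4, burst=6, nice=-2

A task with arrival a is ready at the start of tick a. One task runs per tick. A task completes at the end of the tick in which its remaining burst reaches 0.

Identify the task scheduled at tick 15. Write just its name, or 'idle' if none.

t=0: ready={A} → run A
t=1: ready={A,B} → run B
t=2: ready={A,B,C} → run C
t=3: ready={A,B,C} → run C
t=4: ready={A,B,C,G} → run G
t=5: ready={A,B,C,G} → run G
t=6: ready={A,B,C,G} → run G
t=7: ready={A,B,C,G} → run G
t=8: ready={A,B,C,G} → run G
t=9: ready={A,B,C,G} → run G
t=10: ready={A,B,C} → run C
t=11: ready={A,B,C} → run C
t=12: ready={A,B,C} → run C
t=13: ready={A,B,C} → run C
t=14: ready={A,B,C} → run C
t=15: ready={A,B} → run B
t=16: ready={A,B} → run B
t=17: ready={A,B} → run B
t=18: ready={A} → run A
t=19: ready={A} → run A
t=20: (idle)
t=21: (idle)
t=22: (idle)
t=23: (idle)

running at tick 15 = B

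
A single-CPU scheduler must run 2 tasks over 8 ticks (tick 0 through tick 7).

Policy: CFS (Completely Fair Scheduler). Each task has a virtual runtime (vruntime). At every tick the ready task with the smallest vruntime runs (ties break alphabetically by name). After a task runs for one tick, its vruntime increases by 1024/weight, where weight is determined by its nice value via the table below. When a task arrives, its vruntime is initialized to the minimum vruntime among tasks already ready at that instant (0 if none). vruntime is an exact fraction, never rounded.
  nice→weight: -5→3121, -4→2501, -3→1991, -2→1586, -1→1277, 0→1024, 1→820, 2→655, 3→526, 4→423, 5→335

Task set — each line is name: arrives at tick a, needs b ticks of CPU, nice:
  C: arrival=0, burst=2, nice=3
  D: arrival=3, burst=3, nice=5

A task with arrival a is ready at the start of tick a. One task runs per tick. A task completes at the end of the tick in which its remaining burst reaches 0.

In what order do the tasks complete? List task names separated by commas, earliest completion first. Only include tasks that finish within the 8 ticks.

completion order = C, D

t=0: vr[C=0] → run C
t=1: vr[C=512/263] → run C
t=2: (idle)
t=3: vr[D=0] → run D
t=4: vr[D=1024/335] → run D
t=5: vr[D=2048/335] → run D
t=6: (idle)
t=7: (idle)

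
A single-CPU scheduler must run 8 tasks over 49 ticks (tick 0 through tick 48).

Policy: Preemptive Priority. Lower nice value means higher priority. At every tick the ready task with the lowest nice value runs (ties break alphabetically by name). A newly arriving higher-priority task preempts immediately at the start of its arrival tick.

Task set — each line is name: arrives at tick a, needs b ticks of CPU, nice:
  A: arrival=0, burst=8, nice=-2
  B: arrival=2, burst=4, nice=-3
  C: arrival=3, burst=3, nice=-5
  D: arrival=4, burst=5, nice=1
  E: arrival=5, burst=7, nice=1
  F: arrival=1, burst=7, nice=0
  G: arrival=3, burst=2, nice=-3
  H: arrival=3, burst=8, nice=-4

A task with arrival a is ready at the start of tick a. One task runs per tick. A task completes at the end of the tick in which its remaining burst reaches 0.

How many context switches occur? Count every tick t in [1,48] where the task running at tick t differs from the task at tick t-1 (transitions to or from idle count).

t=0: ready={A} → run A
t=1: ready={A,F} → run A
t=2: ready={A,B,F} → run B
t=3: ready={A,B,C,F,G,H} → run C
t=4: ready={A,B,C,D,F,G,H} → run C
t=5: ready={A,B,C,D,E,F,G,H} → run C
t=6: ready={A,B,D,E,F,G,H} → run H
t=7: ready={A,B,D,E,F,G,H} → run H
t=8: ready={A,B,D,E,F,G,H} → run H
t=9: ready={A,B,D,E,F,G,H} → run H
t=10: ready={A,B,D,E,F,G,H} → run H
t=11: ready={A,B,D,E,F,G,H} → run H
t=12: ready={A,B,D,E,F,G,H} → run H
t=13: ready={A,B,D,E,F,G,H} → run H
t=14: ready={A,B,D,E,F,G} → run B
t=15: ready={A,B,D,E,F,G} → run B
t=16: ready={A,B,D,E,F,G} → run B
t=17: ready={A,D,E,F,G} → run G
t=18: ready={A,D,E,F,G} → run G
t=19: ready={A,D,E,F} → run A
t=20: ready={A,D,E,F} → run A
t=21: ready={A,D,E,F} → run A
t=22: ready={A,D,E,F} → run A
t=23: ready={A,D,E,F} → run A
t=24: ready={A,D,E,F} → run A
t=25: ready={D,E,F} → run F
t=26: ready={D,E,F} → run F
t=27: ready={D,E,F} → run F
t=28: ready={D,E,F} → run F
t=29: ready={D,E,F} → run F
t=30: ready={D,E,F} → run F
t=31: ready={D,E,F} → run F
t=32: ready={D,E} → run D
t=33: ready={D,E} → run D
t=34: ready={D,E} → run D
t=35: ready={D,E} → run D
t=36: ready={D,E} → run D
t=37: ready={E} → run E
t=38: ready={E} → run E
t=39: ready={E} → run E
t=40: ready={E} → run E
t=41: ready={E} → run E
t=42: ready={E} → run E
t=43: ready={E} → run E
t=44: (idle)
t=45: (idle)
t=46: (idle)
t=47: (idle)
t=48: (idle)

context switches = 10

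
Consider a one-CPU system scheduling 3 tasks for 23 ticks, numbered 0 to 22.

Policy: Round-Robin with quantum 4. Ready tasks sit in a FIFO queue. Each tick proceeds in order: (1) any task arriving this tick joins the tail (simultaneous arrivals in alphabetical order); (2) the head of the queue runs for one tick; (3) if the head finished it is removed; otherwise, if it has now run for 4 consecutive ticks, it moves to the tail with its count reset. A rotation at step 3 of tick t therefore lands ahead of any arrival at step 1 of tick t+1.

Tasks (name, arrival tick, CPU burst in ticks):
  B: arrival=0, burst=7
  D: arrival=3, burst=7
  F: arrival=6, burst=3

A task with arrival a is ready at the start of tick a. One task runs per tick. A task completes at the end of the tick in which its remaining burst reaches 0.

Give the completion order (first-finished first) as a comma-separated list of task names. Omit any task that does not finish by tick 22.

completion order = B, F, D

t=0: queue=[B] q_used=0 → run B
t=1: queue=[B] q_used=1 → run B
t=2: queue=[B] q_used=2 → run B
t=3: queue=[B,D] q_used=3 → run B
t=4: queue=[D,B] q_used=0 → run D
t=5: queue=[D,B] q_used=1 → run D
t=6: queue=[D,B,F] q_used=2 → run D
t=7: queue=[D,B,F] q_used=3 → run D
t=8: queue=[B,F,D] q_used=0 → run B
t=9: queue=[B,F,D] q_used=1 → run B
t=10: queue=[B,F,D] q_used=2 → run B
t=11: queue=[F,D] q_used=0 → run F
t=12: queue=[F,D] q_used=1 → run F
t=13: queue=[F,D] q_used=2 → run F
t=14: queue=[D] q_used=0 → run D
t=15: queue=[D] q_used=1 → run D
t=16: queue=[D] q_used=2 → run D
t=17: (idle)
t=18: (idle)
t=19: (idle)
t=20: (idle)
t=21: (idle)
t=22: (idle)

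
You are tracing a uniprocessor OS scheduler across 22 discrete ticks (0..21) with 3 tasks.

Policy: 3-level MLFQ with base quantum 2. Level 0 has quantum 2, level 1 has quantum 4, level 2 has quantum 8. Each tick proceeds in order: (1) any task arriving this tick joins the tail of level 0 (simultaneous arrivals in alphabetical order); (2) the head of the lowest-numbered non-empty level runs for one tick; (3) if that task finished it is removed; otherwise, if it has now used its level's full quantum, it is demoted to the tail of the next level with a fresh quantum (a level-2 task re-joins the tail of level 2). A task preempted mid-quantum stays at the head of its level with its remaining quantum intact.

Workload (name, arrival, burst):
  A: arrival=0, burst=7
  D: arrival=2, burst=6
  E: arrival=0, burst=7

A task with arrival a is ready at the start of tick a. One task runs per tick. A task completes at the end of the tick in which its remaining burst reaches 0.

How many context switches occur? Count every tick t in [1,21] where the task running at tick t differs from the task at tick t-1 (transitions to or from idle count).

t=0: L0/L1/L2 = AE/-/- → run A
t=1: L0/L1/L2 = AE/-/- → run A
t=2: L0/L1/L2 = ED/A/- → run E
t=3: L0/L1/L2 = ED/A/- → run E
t=4: L0/L1/L2 = D/AE/- → run D
t=5: L0/L1/L2 = D/AE/- → run D
t=6: L0/L1/L2 = -/AED/- → run A
t=7: L0/L1/L2 = -/AED/- → run A
t=8: L0/L1/L2 = -/AED/- → run A
t=9: L0/L1/L2 = -/AED/- → run A
t=10: L0/L1/L2 = -/ED/A → run E
t=11: L0/L1/L2 = -/ED/A → run E
t=12: L0/L1/L2 = -/ED/A → run E
t=13: L0/L1/L2 = -/ED/A → run E
t=14: L0/L1/L2 = -/D/AE → run D
t=15: L0/L1/L2 = -/D/AE → run D
t=16: L0/L1/L2 = -/D/AE → run D
t=17: L0/L1/L2 = -/D/AE → run D
t=18: L0/L1/L2 = -/-/AE → run A
t=19: L0/L1/L2 = -/-/E → run E
t=20: (idle)
t=21: (idle)

context switches = 8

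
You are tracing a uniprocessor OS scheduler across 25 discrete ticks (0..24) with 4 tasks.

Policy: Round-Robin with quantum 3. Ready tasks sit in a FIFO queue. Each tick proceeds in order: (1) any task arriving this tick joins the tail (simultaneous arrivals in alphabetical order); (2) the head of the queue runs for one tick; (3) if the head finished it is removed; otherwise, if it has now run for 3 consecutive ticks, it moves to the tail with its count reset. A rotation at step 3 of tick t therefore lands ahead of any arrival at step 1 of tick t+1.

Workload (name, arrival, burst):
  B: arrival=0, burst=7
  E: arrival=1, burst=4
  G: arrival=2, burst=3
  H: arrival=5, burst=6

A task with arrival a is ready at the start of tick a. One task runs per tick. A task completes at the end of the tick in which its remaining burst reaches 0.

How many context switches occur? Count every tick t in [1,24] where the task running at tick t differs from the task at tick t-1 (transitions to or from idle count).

t=0: queue=[B] q_used=0 → run B
t=1: queue=[B,E] q_used=1 → run B
t=2: queue=[B,E,G] q_used=2 → run B
t=3: queue=[E,G,B] q_used=0 → run E
t=4: queue=[E,G,B] q_used=1 → run E
t=5: queue=[E,G,B,H] q_used=2 → run E
t=6: queue=[G,B,H,E] q_used=0 → run G
t=7: queue=[G,B,H,E] q_used=1 → run G
t=8: queue=[G,B,H,E] q_used=2 → run G
t=9: queue=[B,H,E] q_used=0 → run B
t=10: queue=[B,H,E] q_used=1 → run B
t=11: queue=[B,H,E] q_used=2 → run B
t=12: queue=[H,E,B] q_used=0 → run H
t=13: queue=[H,E,B] q_used=1 → run H
t=14: queue=[H,E,B] q_used=2 → run H
t=15: queue=[E,B,H] q_used=0 → run E
t=16: queue=[B,H] q_used=0 → run B
t=17: queue=[H] q_used=0 → run H
t=18: queue=[H] q_used=1 → run H
t=19: queue=[H] q_used=2 → run H
t=20: (idle)
t=21: (idle)
t=22: (idle)
t=23: (idle)
t=24: (idle)

context switches = 8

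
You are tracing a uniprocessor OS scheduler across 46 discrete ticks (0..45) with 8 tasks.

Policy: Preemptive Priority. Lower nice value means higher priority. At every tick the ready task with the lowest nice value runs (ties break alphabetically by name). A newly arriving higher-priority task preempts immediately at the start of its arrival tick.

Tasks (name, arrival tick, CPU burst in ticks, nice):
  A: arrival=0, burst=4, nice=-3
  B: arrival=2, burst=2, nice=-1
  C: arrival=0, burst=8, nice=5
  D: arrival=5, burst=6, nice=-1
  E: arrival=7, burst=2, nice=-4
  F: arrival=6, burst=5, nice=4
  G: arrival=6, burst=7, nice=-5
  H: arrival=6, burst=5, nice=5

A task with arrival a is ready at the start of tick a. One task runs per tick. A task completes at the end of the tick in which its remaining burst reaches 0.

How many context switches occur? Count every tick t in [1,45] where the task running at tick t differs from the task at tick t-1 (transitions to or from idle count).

context switches = 8

t=0: ready={A,C} → run A
t=1: ready={A,C} → run A
t=2: ready={A,B,C} → run A
t=3: ready={A,B,C} → run A
t=4: ready={B,C} → run B
t=5: ready={B,C,D} → run B
t=6: ready={C,D,F,G,H} → run G
t=7: ready={C,D,E,F,G,H} → run G
t=8: ready={C,D,E,F,G,H} → run G
t=9: ready={C,D,E,F,G,H} → run G
t=10: ready={C,D,E,F,G,H} → run G
t=11: ready={C,D,E,F,G,H} → run G
t=12: ready={C,D,E,F,G,H} → run G
t=13: ready={C,D,E,F,H} → run E
t=14: ready={C,D,E,F,H} → run E
t=15: ready={C,D,F,H} → run D
t=16: ready={C,D,F,H} → run D
t=17: ready={C,D,F,H} → run D
t=18: ready={C,D,F,H} → run D
t=19: ready={C,D,F,H} → run D
t=20: ready={C,D,F,H} → run D
t=21: ready={C,F,H} → run F
t=22: ready={C,F,H} → run F
t=23: ready={C,F,H} → run F
t=24: ready={C,F,H} → run F
t=25: ready={C,F,H} → run F
t=26: ready={C,H} → run C
t=27: ready={C,H} → run C
t=28: ready={C,H} → run C
t=29: ready={C,H} → run C
t=30: ready={C,H} → run C
t=31: ready={C,H} → run C
t=32: ready={C,H} → run C
t=33: ready={C,H} → run C
t=34: ready={H} → run H
t=35: ready={H} → run H
t=36: ready={H} → run H
t=37: ready={H} → run H
t=38: ready={H} → run H
t=39: (idle)
t=40: (idle)
t=41: (idle)
t=42: (idle)
t=43: (idle)
t=44: (idle)
t=45: (idle)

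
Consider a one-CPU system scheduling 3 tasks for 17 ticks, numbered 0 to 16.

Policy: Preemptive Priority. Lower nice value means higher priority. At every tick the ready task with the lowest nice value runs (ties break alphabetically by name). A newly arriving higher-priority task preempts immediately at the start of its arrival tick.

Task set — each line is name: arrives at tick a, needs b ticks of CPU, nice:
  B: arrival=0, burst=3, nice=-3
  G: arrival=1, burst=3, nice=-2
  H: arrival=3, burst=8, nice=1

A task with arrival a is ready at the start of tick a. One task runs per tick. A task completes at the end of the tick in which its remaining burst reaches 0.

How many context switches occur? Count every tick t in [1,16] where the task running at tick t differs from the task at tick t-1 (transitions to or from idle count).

t=0: ready={B} → run B
t=1: ready={B,G} → run B
t=2: ready={B,G} → run B
t=3: ready={G,H} → run G
t=4: ready={G,H} → run G
t=5: ready={G,H} → run G
t=6: ready={H} → run H
t=7: ready={H} → run H
t=8: ready={H} → run H
t=9: ready={H} → run H
t=10: ready={H} → run H
t=11: ready={H} → run H
t=12: ready={H} → run H
t=13: ready={H} → run H
t=14: (idle)
t=15: (idle)
t=16: (idle)

context switches = 3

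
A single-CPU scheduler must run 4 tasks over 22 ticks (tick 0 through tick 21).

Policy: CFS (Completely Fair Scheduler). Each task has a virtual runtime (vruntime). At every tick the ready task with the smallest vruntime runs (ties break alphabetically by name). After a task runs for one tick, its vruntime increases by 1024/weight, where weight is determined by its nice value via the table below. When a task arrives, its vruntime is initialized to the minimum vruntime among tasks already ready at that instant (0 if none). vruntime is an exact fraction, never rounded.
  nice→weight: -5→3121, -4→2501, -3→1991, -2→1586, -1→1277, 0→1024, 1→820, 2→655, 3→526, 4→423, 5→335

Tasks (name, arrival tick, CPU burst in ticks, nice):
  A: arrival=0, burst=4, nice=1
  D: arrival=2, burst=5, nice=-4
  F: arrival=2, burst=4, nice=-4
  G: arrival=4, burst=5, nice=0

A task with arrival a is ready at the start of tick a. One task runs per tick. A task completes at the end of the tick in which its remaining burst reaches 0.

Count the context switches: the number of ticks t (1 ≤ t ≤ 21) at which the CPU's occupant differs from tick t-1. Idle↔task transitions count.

context switches = 14

t=0: vr[A=0] → run A
t=1: vr[A=256/205] → run A
t=2: vr[A=512/205 D=512/205 F=512/205] → run A
t=3: vr[A=768/205 D=512/205 F=512/205] → run D
t=4: vr[A=768/205 D=36352/12505 F=512/205 G=512/205] → run F
t=5: vr[A=768/205 D=36352/12505 F=36352/12505 G=512/205] → run G
t=6: vr[A=768/205 D=36352/12505 F=36352/12505 G=717/205] → run D
t=7: vr[A=768/205 D=41472/12505 F=36352/12505 G=717/205] → run F
t=8: vr[A=768/205 D=41472/12505 F=41472/12505 G=717/205] → run D
t=9: vr[A=768/205 D=46592/12505 F=41472/12505 G=717/205] → run F
t=10: vr[A=768/205 D=46592/12505 F=46592/12505 G=717/205] → run G
t=11: vr[A=768/205 D=46592/12505 F=46592/12505 G=922/205] → run D
t=12: vr[A=768/205 D=51712/12505 F=46592/12505 G=922/205] → run F
t=13: vr[A=768/205 D=51712/12505 G=922/205] → run A
t=14: vr[D=51712/12505 G=922/205] → run D
t=15: vr[G=922/205] → run G
t=16: vr[G=1127/205] → run G
t=17: vr[G=1332/205] → run G
t=18: (idle)
t=19: (idle)
t=20: (idle)
t=21: (idle)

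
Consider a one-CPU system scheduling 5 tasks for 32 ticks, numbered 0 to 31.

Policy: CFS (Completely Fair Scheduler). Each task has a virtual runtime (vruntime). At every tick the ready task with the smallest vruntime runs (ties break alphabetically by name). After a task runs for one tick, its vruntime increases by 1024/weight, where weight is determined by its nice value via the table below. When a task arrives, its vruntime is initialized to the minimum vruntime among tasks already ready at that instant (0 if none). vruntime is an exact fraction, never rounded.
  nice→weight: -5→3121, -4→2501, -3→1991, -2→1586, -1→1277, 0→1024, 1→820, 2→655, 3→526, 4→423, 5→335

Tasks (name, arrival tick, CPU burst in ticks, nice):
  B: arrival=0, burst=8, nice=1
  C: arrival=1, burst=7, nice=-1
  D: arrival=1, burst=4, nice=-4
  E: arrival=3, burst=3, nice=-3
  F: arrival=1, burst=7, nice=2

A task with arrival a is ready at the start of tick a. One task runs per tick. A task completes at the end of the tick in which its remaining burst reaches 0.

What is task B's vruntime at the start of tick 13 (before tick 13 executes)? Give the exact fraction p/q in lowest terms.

t=0: vr[B=0] → run B
t=1: vr[B=256/205 C=256/205 D=256/205 F=256/205] → run B
t=2: vr[B=512/205 C=256/205 D=256/205 F=256/205] → run C
t=3: vr[B=512/205 C=536832/261785 D=256/205 E=256/205 F=256/205] → run D
t=4: vr[B=512/205 C=536832/261785 D=20736/12505 E=256/205 F=256/205] → run E
t=5: vr[B=512/205 C=536832/261785 D=20736/12505 E=719616/408155 F=256/205] → run F
t=6: vr[B=512/205 C=536832/261785 D=20736/12505 E=719616/408155 F=15104/5371] → run D
t=7: vr[B=512/205 C=536832/261785 D=25856/12505 E=719616/408155 F=15104/5371] → run E
t=8: vr[B=512/205 C=536832/261785 D=25856/12505 E=929536/408155 F=15104/5371] → run C
t=9: vr[B=512/205 C=746752/261785 D=25856/12505 E=929536/408155 F=15104/5371] → run D
t=10: vr[B=512/205 C=746752/261785 D=30976/12505 E=929536/408155 F=15104/5371] → run E
t=11: vr[B=512/205 C=746752/261785 D=30976/12505 F=15104/5371] → run D
t=12: vr[B=512/205 C=746752/261785 F=15104/5371] → run B
t=13: vr[B=768/205 C=746752/261785 F=15104/5371] → run F
t=14: vr[B=768/205 C=746752/261785 F=117504/26855] → run C
t=15: vr[B=768/205 C=956672/261785 F=117504/26855] → run C
t=16: vr[B=768/205 C=1166592/261785 F=117504/26855] → run B
t=17: vr[B=1024/205 C=1166592/261785 F=117504/26855] → run F
t=18: vr[B=1024/205 C=1166592/261785 F=159488/26855] → run C
t=19: vr[B=1024/205 C=1376512/261785 F=159488/26855] → run B
t=20: vr[B=256/41 C=1376512/261785 F=159488/26855] → run C
t=21: vr[B=256/41 C=1586432/261785 F=159488/26855] → run F
t=22: vr[B=256/41 C=1586432/261785 F=201472/26855] → run C
t=23: vr[B=256/41 F=201472/26855] → run B
t=24: vr[B=1536/205 F=201472/26855] → run B
t=25: vr[B=1792/205 F=201472/26855] → run F
t=26: vr[B=1792/205 F=243456/26855] → run B
t=27: vr[F=243456/26855] → run F
t=28: vr[F=57088/5371] → run F
t=29: (idle)
t=30: (idle)
t=31: (idle)

vruntime(B, start of tick 13) = 768/205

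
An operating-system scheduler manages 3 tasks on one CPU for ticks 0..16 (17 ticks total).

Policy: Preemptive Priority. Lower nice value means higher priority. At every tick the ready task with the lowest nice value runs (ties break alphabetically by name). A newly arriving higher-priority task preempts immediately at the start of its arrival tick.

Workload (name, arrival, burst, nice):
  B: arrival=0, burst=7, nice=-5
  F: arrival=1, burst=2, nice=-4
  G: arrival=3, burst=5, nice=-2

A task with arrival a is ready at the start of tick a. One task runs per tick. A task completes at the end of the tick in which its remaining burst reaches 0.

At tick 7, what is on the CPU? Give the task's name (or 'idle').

t=0: ready={B} → run B
t=1: ready={B,F} → run B
t=2: ready={B,F} → run B
t=3: ready={B,F,G} → run B
t=4: ready={B,F,G} → run B
t=5: ready={B,F,G} → run B
t=6: ready={B,F,G} → run B
t=7: ready={F,G} → run F
t=8: ready={F,G} → run F
t=9: ready={G} → run G
t=10: ready={G} → run G
t=11: ready={G} → run G
t=12: ready={G} → run G
t=13: ready={G} → run G
t=14: (idle)
t=15: (idle)
t=16: (idle)

running at tick 7 = F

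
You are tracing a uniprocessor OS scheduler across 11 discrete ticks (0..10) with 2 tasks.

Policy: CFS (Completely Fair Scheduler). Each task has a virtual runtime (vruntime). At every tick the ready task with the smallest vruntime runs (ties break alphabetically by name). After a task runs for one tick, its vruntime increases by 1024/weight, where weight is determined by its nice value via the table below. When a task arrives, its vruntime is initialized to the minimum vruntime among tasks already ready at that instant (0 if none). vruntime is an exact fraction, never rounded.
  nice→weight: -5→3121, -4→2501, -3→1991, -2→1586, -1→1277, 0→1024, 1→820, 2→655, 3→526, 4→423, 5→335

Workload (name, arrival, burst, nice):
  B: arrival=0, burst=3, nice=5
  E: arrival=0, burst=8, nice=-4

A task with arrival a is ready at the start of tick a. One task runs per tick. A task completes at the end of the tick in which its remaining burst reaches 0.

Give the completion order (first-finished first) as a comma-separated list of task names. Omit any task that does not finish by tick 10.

t=0: vr[B=0 E=0] → run B
t=1: vr[B=1024/335 E=0] → run E
t=2: vr[B=1024/335 E=1024/2501] → run E
t=3: vr[B=1024/335 E=2048/2501] → run E
t=4: vr[B=1024/335 E=3072/2501] → run E
t=5: vr[B=1024/335 E=4096/2501] → run E
t=6: vr[B=1024/335 E=5120/2501] → run E
t=7: vr[B=1024/335 E=6144/2501] → run E
t=8: vr[B=1024/335 E=7168/2501] → run E
t=9: vr[B=1024/335] → run B
t=10: vr[B=2048/335] → run B

completion order = E, B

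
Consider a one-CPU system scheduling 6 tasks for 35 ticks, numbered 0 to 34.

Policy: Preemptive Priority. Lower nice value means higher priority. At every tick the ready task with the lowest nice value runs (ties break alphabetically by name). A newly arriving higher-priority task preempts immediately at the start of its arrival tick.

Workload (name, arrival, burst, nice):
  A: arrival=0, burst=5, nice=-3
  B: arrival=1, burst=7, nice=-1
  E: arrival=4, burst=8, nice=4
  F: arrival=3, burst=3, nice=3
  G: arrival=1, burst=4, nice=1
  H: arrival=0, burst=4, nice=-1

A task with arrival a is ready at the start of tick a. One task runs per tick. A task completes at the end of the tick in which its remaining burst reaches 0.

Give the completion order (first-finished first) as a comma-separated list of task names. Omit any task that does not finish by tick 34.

t=0: ready={A,H} → run A
t=1: ready={A,B,G,H} → run A
t=2: ready={A,B,G,H} → run A
t=3: ready={A,B,F,G,H} → run A
t=4: ready={A,B,E,F,G,H} → run A
t=5: ready={B,E,F,G,H} → run B
t=6: ready={B,E,F,G,H} → run B
t=7: ready={B,E,F,G,H} → run B
t=8: ready={B,E,F,G,H} → run B
t=9: ready={B,E,F,G,H} → run B
t=10: ready={B,E,F,G,H} → run B
t=11: ready={B,E,F,G,H} → run B
t=12: ready={E,F,G,H} → run H
t=13: ready={E,F,G,H} → run H
t=14: ready={E,F,G,H} → run H
t=15: ready={E,F,G,H} → run H
t=16: ready={E,F,G} → run G
t=17: ready={E,F,G} → run G
t=18: ready={E,F,G} → run G
t=19: ready={E,F,G} → run G
t=20: ready={E,F} → run F
t=21: ready={E,F} → run F
t=22: ready={E,F} → run F
t=23: ready={E} → run E
t=24: ready={E} → run E
t=25: ready={E} → run E
t=26: ready={E} → run E
t=27: ready={E} → run E
t=28: ready={E} → run E
t=29: ready={E} → run E
t=30: ready={E} → run E
t=31: (idle)
t=32: (idle)
t=33: (idle)
t=34: (idle)

completion order = A, B, H, G, F, E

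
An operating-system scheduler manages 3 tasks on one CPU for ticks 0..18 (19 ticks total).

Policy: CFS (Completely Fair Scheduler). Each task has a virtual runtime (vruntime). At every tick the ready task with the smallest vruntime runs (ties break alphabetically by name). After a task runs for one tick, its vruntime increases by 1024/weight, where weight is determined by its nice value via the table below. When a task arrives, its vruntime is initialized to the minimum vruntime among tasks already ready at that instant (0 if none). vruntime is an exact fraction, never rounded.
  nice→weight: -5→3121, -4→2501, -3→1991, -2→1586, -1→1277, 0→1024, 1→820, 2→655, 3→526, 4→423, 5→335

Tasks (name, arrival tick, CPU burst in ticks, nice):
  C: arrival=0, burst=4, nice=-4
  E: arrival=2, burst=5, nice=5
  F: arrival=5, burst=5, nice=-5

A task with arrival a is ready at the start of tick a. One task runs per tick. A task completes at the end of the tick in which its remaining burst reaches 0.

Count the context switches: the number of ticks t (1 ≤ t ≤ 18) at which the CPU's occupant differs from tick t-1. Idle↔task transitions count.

t=0: vr[C=0] → run C
t=1: vr[C=1024/2501] → run C
t=2: vr[C=2048/2501 E=2048/2501] → run C
t=3: vr[C=3072/2501 E=2048/2501] → run E
t=4: vr[C=3072/2501 E=3247104/837835] → run C
t=5: vr[E=3247104/837835 F=3247104/837835] → run E
t=6: vr[E=5808128/837835 F=3247104/837835] → run F
t=7: vr[E=5808128/837835 F=10992154624/2614883035] → run F
t=8: vr[E=5808128/837835 F=11850097664/2614883035] → run F
t=9: vr[E=5808128/837835 F=12708040704/2614883035] → run F
t=10: vr[E=5808128/837835 F=13565983744/2614883035] → run F
t=11: vr[E=5808128/837835] → run E
t=12: vr[E=8369152/837835] → run E
t=13: vr[E=10930176/837835] → run E
t=14: (idle)
t=15: (idle)
t=16: (idle)
t=17: (idle)
t=18: (idle)

context switches = 6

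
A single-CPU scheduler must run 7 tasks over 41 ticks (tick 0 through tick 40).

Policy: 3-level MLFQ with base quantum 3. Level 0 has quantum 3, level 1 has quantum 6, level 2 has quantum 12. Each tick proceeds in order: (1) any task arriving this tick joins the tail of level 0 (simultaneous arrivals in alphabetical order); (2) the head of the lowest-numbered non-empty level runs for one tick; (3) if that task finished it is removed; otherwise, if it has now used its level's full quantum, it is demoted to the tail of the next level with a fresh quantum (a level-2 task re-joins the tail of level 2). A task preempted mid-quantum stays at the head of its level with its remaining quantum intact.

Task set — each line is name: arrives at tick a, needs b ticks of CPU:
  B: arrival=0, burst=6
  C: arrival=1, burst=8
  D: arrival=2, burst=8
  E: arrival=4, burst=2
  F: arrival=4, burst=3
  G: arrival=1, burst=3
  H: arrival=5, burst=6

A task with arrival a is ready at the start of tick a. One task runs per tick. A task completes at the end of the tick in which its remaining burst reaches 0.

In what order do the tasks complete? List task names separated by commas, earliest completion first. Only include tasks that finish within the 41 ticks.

t=0: L0/L1/L2 = B/-/- → run B
t=1: L0/L1/L2 = BCG/-/- → run B
t=2: L0/L1/L2 = BCGD/-/- → run B
t=3: L0/L1/L2 = CGD/B/- → run C
t=4: L0/L1/L2 = CGDEF/B/- → run C
t=5: L0/L1/L2 = CGDEFH/B/- → run C
t=6: L0/L1/L2 = GDEFH/BC/- → run G
t=7: L0/L1/L2 = GDEFH/BC/- → run G
t=8: L0/L1/L2 = GDEFH/BC/- → run G
t=9: L0/L1/L2 = DEFH/BC/- → run D
t=10: L0/L1/L2 = DEFH/BC/- → run D
t=11: L0/L1/L2 = DEFH/BC/- → run D
t=12: L0/L1/L2 = EFH/BCD/- → run E
t=13: L0/L1/L2 = EFH/BCD/- → run E
t=14: L0/L1/L2 = FH/BCD/- → run F
t=15: L0/L1/L2 = FH/BCD/- → run F
t=16: L0/L1/L2 = FH/BCD/- → run F
t=17: L0/L1/L2 = H/BCD/- → run H
t=18: L0/L1/L2 = H/BCD/- → run H
t=19: L0/L1/L2 = H/BCD/- → run H
t=20: L0/L1/L2 = -/BCDH/- → run B
t=21: L0/L1/L2 = -/BCDH/- → run B
t=22: L0/L1/L2 = -/BCDH/- → run B
t=23: L0/L1/L2 = -/CDH/- → run C
t=24: L0/L1/L2 = -/CDH/- → run C
t=25: L0/L1/L2 = -/CDH/- → run C
t=26: L0/L1/L2 = -/CDH/- → run C
t=27: L0/L1/L2 = -/CDH/- → run C
t=28: L0/L1/L2 = -/DH/- → run D
t=29: L0/L1/L2 = -/DH/- → run D
t=30: L0/L1/L2 = -/DH/- → run D
t=31: L0/L1/L2 = -/DH/- → run D
t=32: L0/L1/L2 = -/DH/- → run D
t=33: L0/L1/L2 = -/H/- → run H
t=34: L0/L1/L2 = -/H/- → run H
t=35: L0/L1/L2 = -/H/- → run H
t=36: (idle)
t=37: (idle)
t=38: (idle)
t=39: (idle)
t=40: (idle)

completion order = G, E, F, B, C, D, H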